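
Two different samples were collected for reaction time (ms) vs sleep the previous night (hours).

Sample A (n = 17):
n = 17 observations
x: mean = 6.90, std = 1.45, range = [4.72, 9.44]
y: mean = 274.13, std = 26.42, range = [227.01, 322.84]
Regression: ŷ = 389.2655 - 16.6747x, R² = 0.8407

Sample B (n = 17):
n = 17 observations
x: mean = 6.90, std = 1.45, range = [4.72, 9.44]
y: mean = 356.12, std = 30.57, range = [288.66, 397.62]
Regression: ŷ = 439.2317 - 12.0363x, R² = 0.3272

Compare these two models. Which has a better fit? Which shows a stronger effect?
Model A has the better fit (R² = 0.8407 vs 0.3272). Model A shows the stronger effect (|β₁| = 16.6747 vs 12.0363).

Model Comparison:

Which explains more variance? (R²)
- Model A: R² = 0.8407 → 84.07% of variance in reaction time explained
- Model B: R² = 0.3272 → 32.72% of variance in reaction time explained
- 0.8407 > 0.3272 → Model A has the better fit

Effect size (slope magnitude):
- Model A: β₁ = -16.6747 → predicted reaction time falls 16.6747 ms per additional hour of sleep
- Model B: β₁ = -12.0363 → predicted reaction time falls 12.0363 ms per additional hour of sleep
- |-16.6747| > |-12.0363| → Model A shows the stronger marginal effect

Notes:
- The two samples could reflect different populations, time periods, or measurement quality.
- A better fit (higher R²) doesn't necessarily mean a more important relationship.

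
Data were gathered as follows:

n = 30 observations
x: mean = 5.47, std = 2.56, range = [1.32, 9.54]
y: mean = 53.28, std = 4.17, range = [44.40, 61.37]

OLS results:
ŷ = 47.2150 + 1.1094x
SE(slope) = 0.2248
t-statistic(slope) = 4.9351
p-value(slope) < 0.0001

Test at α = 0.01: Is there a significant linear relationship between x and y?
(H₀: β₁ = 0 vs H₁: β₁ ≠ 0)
p-value < 0.0001 < α = 0.01, so we reject H₀. The relationship is significant.

Hypothesis test for the slope coefficient:

H₀: β₁ = 0 (no linear relationship)
H₁: β₁ ≠ 0 (linear relationship exists)

Test statistic: t = β̂₁ / SE(β̂₁) = 1.1094 / 0.2248 = 4.9351

p < 0.0001: how often a slope estimate this far from 0 (in SE units) would arise by chance if β₁ were truly 0.

Decision rule: reject H₀ if p-value < α.
p-value < 0.0001 < α = 0.01 → reject H₀.

Conclusion: the linear association between x and y is significant at the 1% level.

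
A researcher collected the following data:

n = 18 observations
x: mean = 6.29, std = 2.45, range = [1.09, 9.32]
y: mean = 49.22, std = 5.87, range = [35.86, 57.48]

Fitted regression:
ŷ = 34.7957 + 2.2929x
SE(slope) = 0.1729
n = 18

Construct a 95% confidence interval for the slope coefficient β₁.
The 95% CI for β₁ is (1.9264, 2.6594)

Confidence interval for the slope:

The 95% CI for β₁ is: β̂₁ ± t*(α/2, n-2) × SE(β̂₁)

Step 1: Find critical t-value
- Confidence level = 0.95
- Degrees of freedom = n - 2 = 18 - 2 = 16
- t*(α/2, 16) = 2.1199

Step 2: Calculate margin of error
Margin = 2.1199 × 0.1729 = 0.3665

Step 3: Construct interval
CI = 2.2929 ± 0.3665
CI = (1.9264, 2.6594)

Interpretation: intervals built this way capture the true β₁ in 95% of repeated samples; here the plausible range for the per-unit effect of x on y is 1.9264 to 2.6594.
Both endpoints are positive, so the data support a genuinely positive slope at this confidence level.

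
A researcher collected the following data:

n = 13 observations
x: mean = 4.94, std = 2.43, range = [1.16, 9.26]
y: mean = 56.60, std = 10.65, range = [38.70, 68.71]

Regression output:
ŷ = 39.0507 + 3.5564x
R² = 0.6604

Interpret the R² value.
R² = 0.6604 means 66.04% of the variation in y is explained by the linear relationship with x. This indicates a moderate fit.

R² = 1 − SS_res/SS_tot compares the residual scatter to the total scatter of y about its mean.

Here R² = 0.6604:
- Explained: 66.04% of the variation in y
- Unexplained (residual): 100% − 66.04% = 33.96%
- Rule of thumb (below 0.3 weak; 0.3 to below 0.7 moderate; 0.7 and above strong) → moderate

Equivalently, for simple linear regression R² = r², so |r| = √0.6604 ≈ 0.8126.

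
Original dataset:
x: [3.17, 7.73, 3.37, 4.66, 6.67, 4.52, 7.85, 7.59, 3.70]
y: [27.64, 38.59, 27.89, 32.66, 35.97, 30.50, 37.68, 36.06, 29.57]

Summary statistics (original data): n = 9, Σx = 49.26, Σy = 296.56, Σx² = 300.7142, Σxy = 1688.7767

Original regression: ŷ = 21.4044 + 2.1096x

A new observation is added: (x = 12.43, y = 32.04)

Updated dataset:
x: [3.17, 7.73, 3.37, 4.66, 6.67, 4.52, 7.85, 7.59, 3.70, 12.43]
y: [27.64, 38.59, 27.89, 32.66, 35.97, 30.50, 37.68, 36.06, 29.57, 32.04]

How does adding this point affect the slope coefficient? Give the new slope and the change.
New slope β₁ = 0.8024 versus 2.1096 before: a change of -1.3072 (-62.0%).

x = 12.43 lies well outside the original x-range [3.17, 7.85] (x̄ ≈ 5.47), so this observation has high leverage and can move the slope substantially.

Step 1: Update the sums with the new point (n goes from 9 to 10)
Σx  = 49.26 + 12.43 = 61.69
Σy  = 296.56 + 32.04 = 328.60
Σx² = 300.7142 + 12.43² = 300.7142 + 154.5049 = 455.2191
Σxy = 1688.7767 + 12.43×32.04 = 1688.7767 + 398.2572 = 2087.0339

Step 2: Recompute the slope with b₁ = (nΣxy − ΣxΣy) / (nΣx² − (Σx)²)
Numerator   = 10×2087.0339 − 61.69×328.60 = 20870.3390 − 20271.3340 = 599.0050
Denominator = 10×455.2191 − 61.69² = 4552.1910 − 3805.6561 = 746.5349
b₁(new) = 599.0050 / 746.5349 = 0.8024

(Same formula on the original sums: (9×1688.7767 − 49.26×296.56) / (9×300.7142 − 49.26²) = 590.4447 / 279.8802 = 2.1096, matching the given fit.)

Step 3: Change in slope
Δβ₁ = 0.8024 − 2.1096 = -1.3072
Relative change = -1.3072 / 2.1096 × 100% = -62.0%
→ the slope decreases when the point is added.

A high-leverage point only changes the slope if it is off the original line; here y = 32.04 is below the original trend, so the slope decreases.
In practice: refit with and without it and report both if conclusions differ.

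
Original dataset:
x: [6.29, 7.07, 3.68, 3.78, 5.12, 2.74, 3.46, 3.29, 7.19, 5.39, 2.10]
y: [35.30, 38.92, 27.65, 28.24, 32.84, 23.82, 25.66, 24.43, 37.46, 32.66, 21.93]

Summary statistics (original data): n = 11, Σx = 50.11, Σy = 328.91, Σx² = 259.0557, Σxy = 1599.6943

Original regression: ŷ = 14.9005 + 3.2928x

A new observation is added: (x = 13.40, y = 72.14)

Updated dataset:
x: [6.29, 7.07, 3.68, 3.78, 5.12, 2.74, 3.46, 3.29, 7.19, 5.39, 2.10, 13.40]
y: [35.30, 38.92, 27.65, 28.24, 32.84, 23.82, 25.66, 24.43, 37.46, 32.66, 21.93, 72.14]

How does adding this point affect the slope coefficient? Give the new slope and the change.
The slope changes from 3.2928 to 4.3303 (change of +1.0375, or +31.5%).

The new point has HIGH LEVERAGE: x = 13.40 is far from the original mean x̄ = 50.11/11 ≈ 4.56 (original range [2.10, 7.19]).

Step 1: Update the sums with the new point (n goes from 11 to 12)
Σx  = 50.11 + 13.40 = 63.51
Σy  = 328.91 + 72.14 = 401.05
Σx² = 259.0557 + 13.40² = 259.0557 + 179.5600 = 438.6157
Σxy = 1599.6943 + 13.40×72.14 = 1599.6943 + 966.6760 = 2566.3703

Step 2: Recompute the slope with b₁ = (nΣxy − ΣxΣy) / (nΣx² − (Σx)²)
Numerator   = 12×2566.3703 − 63.51×401.05 = 30796.4436 − 25470.6855 = 5325.7581
Denominator = 12×438.6157 − 63.51² = 5263.3884 − 4033.5201 = 1229.8683
b₁(new) = 5325.7581 / 1229.8683 = 4.3303

(Same formula on the original sums: (11×1599.6943 − 50.11×328.91) / (11×259.0557 − 50.11²) = 1114.9572 / 338.6006 = 3.2928, matching the given fit.)

Step 3: Change in slope
Δβ₁ = 4.3303 − 3.2928 = +1.0375
Relative change = +1.0375 / 3.2928 × 100% = +31.5%
→ the slope increases when the point is added.

A high-leverage point only changes the slope if it is off the original line; here y = 72.14 is above the original trend, so the slope increases.
In practice: refit with and without it and report both if conclusions differ.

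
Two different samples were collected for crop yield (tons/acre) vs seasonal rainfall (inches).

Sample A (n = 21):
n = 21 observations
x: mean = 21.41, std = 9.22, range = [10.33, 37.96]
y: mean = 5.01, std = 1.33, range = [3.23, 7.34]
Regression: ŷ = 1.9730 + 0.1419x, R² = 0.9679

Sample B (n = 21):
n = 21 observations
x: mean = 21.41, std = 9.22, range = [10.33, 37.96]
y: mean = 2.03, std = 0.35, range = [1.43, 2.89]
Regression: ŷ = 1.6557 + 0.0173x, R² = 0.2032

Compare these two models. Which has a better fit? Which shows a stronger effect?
Model A has the better fit (R² = 0.9679 vs 0.2032). Model A shows the stronger effect (|β₁| = 0.1419 vs 0.0173).

Model Comparison:

Fit — compare R²:
- Model A: R² = 0.9679 → 96.79% of variance in crop yield explained
- Model B: R² = 0.2032 → 20.32% of variance in crop yield explained
- 0.9679 > 0.2032 → Model A has the better fit

Which has the larger per-inch effect? (|β₁|)
- Model A: β₁ = 0.1419 → predicted crop yield rises 0.1419 tons/acre per additional inch of rainfall
- Model B: β₁ = 0.0173 → predicted crop yield rises 0.0173 tons/acre per additional inch of rainfall
- |0.1419| > |0.0173| → Model A shows the stronger marginal effect

Notes:
- The two samples could reflect different populations, time periods, or measurement quality.
- A steeper slope doesn't make a better model if the scatter around the line is large.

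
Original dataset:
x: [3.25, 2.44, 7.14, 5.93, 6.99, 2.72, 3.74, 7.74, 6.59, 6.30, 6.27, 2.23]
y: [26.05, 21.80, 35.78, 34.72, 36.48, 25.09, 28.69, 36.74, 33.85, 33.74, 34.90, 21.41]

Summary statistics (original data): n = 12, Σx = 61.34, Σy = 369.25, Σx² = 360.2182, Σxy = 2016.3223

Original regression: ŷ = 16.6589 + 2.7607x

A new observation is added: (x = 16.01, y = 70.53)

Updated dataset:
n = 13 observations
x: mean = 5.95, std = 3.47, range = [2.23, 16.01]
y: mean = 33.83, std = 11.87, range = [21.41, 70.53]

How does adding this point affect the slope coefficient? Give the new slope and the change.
New slope β₁ = 3.3832 versus 2.7607 before: a change of +0.6225 (+22.5%).

x = 16.01 lies well outside the original x-range [2.23, 7.74] (x̄ ≈ 5.11), so this observation has high leverage and can move the slope substantially.

Step 1: Update the sums with the new point (n goes from 12 to 13)
Σx  = 61.34 + 16.01 = 77.35
Σy  = 369.25 + 70.53 = 439.78
Σx² = 360.2182 + 16.01² = 360.2182 + 256.3201 = 616.5383
Σxy = 2016.3223 + 16.01×70.53 = 2016.3223 + 1129.1853 = 3145.5076

Step 2: Recompute the slope with b₁ = (nΣxy − ΣxΣy) / (nΣx² − (Σx)²)
Numerator   = 13×3145.5076 − 77.35×439.78 = 40891.5988 − 34016.9830 = 6874.6158
Denominator = 13×616.5383 − 77.35² = 8014.9979 − 5983.0225 = 2031.9754
b₁(new) = 6874.6158 / 2031.9754 = 3.3832

(Same formula on the original sums: (12×2016.3223 − 61.34×369.25) / (12×360.2182 − 61.34²) = 1546.0726 / 560.0228 = 2.7607, matching the given fit.)

Step 3: Change in slope
Δβ₁ = 3.3832 − 2.7607 = +0.6225
Relative change = +0.6225 / 2.7607 × 100% = +22.5%
→ the slope increases when the point is added.

A high-leverage point only changes the slope if it is off the original line; here y = 70.53 is above the original trend, so the slope increases.
In practice: check such a point for data-entry or measurement error; examine leverage (hᵢ) and Cook's distance rather than deleting it automatically.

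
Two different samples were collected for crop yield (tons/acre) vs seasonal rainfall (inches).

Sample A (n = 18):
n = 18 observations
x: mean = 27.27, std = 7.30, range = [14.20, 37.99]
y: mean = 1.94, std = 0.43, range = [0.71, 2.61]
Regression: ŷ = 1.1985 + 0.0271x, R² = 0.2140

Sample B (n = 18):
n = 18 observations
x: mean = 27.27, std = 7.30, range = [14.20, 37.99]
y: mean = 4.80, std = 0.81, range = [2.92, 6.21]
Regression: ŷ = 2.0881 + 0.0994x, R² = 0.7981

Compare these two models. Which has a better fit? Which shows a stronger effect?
Model B has the better fit (R² = 0.7981 vs 0.2140). Model B shows the stronger effect (|β₁| = 0.0994 vs 0.0271).

Model Comparison:

Fit — compare R²:
- Model A: R² = 0.2140 → 21.40% of variance in crop yield explained
- Model B: R² = 0.7981 → 79.81% of variance in crop yield explained
- 0.7981 > 0.2140 → Model B has the better fit

Strength of effect — compare |β₁|:
- Model A: β₁ = 0.0271 → predicted crop yield rises 0.0271 tons/acre per additional inch of rainfall
- Model B: β₁ = 0.0994 → predicted crop yield rises 0.0994 tons/acre per additional inch of rainfall
- |0.0271| < |0.0994| → Model B shows the stronger marginal effect

Notes:
- A steeper slope doesn't make a better model if the scatter around the line is large.
- The two samples could reflect different populations, time periods, or measurement quality.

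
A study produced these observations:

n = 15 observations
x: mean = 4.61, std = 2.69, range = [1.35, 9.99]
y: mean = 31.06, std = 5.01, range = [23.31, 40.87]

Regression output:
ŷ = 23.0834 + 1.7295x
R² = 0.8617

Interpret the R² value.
R² = 0.8617 means 86.17% of the variation in y is explained by the linear relationship with x. This indicates a strong fit.

R² = 1 − SS_res/SS_tot compares the residual scatter to the total scatter of y about its mean.

Here R² = 0.8617:
- Explained: 86.17% of the variation in y
- Unexplained (residual): 100% − 86.17% = 13.83%
- Rule of thumb (below 0.3 weak; 0.3 to below 0.7 moderate; 0.7 and above strong) → strong

Note: R² says nothing about causation, and a high R² does not by itself mean the linear form is appropriate — check the residuals.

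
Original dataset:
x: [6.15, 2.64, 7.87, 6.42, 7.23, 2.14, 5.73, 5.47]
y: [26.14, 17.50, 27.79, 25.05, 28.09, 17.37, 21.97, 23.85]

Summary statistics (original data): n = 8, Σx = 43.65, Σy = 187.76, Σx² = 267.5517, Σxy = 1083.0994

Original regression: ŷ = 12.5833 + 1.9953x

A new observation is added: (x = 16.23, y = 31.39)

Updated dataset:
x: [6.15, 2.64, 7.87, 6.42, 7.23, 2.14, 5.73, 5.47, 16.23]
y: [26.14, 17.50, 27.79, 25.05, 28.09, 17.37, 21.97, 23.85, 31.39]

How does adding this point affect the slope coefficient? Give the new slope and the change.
New slope β₁ = 1.0145 versus 1.9953 before: a change of -0.9808 (-49.2%).

x = 16.23 lies well outside the original x-range [2.14, 7.87] (x̄ ≈ 5.46), so this observation has high leverage and can move the slope substantially.

Step 1: Update the sums with the new point (n goes from 8 to 9)
Σx  = 43.65 + 16.23 = 59.88
Σy  = 187.76 + 31.39 = 219.15
Σx² = 267.5517 + 16.23² = 267.5517 + 263.4129 = 530.9646
Σxy = 1083.0994 + 16.23×31.39 = 1083.0994 + 509.4597 = 1592.5591

Step 2: Recompute the slope with b₁ = (nΣxy − ΣxΣy) / (nΣx² − (Σx)²)
Numerator   = 9×1592.5591 − 59.88×219.15 = 14333.0319 − 13122.7020 = 1210.3299
Denominator = 9×530.9646 − 59.88² = 4778.6814 − 3585.6144 = 1193.0670
b₁(new) = 1210.3299 / 1193.0670 = 1.0145

(Same formula on the original sums: (8×1083.0994 − 43.65×187.76) / (8×267.5517 − 43.65²) = 469.0712 / 235.0911 = 1.9953, matching the given fit.)

Step 3: Change in slope
Δβ₁ = 1.0145 − 1.9953 = -0.9808
Relative change = -0.9808 / 1.9953 × 100% = -49.2%
→ the slope decreases when the point is added.

A high-leverage point only changes the slope if it is off the original line; here y = 31.39 is below the original trend, so the slope decreases.
In practice: examine leverage (hᵢ) and Cook's distance rather than deleting it automatically.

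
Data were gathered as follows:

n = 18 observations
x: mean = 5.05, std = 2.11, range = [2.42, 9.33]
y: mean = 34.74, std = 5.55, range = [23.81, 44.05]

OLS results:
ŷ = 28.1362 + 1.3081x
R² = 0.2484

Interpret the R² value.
About 24.84% of the variability in y is accounted for by the regression on x (R² = 0.2484) — a weak linear fit.

The coefficient of determination R² is the fraction of the total variation in y that the fitted line accounts for.

Here R² = 0.2484:
- Explained: 24.84% of the variation in y
- Unexplained (residual): 100% − 24.84% = 75.16%
- Rule of thumb (below 0.3 weak; 0.3 to below 0.7 moderate; 0.7 and above strong) → weak

Equivalently, for simple linear regression R² = r², so |r| = √0.2484 ≈ 0.4984.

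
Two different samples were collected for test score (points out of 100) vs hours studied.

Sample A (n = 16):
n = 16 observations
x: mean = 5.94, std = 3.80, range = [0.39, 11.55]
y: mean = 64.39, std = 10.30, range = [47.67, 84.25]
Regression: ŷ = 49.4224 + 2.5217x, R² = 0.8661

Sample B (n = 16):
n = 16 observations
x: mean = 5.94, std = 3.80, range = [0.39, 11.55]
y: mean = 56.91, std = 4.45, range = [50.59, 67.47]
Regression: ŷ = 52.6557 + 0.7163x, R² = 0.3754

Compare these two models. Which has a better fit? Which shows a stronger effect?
Model A has the better fit (R² = 0.8661 vs 0.3754). Model A shows the stronger effect (|β₁| = 2.5217 vs 0.7163).

Model Comparison:

Fit — compare R²:
- Model A: R² = 0.8661 → 86.61% of variance in test score explained
- Model B: R² = 0.3754 → 37.54% of variance in test score explained
- 0.8661 > 0.3754 → Model A has the better fit

Effect size (slope magnitude):
- Model A: β₁ = 2.5217 → predicted test score rises 2.5217 points per additional hour of study time
- Model B: β₁ = 0.7163 → predicted test score rises 0.7163 points per additional hour of study time
- |2.5217| > |0.7163| → Model A shows the stronger marginal effect

Note: R² measures how tightly points cluster around the line; β₁ measures how steep the line is — they answer different questions.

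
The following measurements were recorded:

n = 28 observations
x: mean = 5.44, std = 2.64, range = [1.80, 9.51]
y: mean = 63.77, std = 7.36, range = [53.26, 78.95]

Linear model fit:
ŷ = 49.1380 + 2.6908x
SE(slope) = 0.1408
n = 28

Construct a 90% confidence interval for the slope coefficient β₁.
The 90% CI for β₁ is (2.4507, 2.9309)

Confidence interval for the slope:

The 90% CI for β₁ is: β̂₁ ± t*(α/2, n-2) × SE(β̂₁)

Step 1: Find critical t-value
- Confidence level = 0.9
- Degrees of freedom = n - 2 = 28 - 2 = 26
- t*(α/2, 26) = 1.7056

Step 2: Calculate margin of error
Margin = 1.7056 × 0.1408 = 0.2401

Step 3: Construct interval
CI = 2.6908 ± 0.2401
CI = (2.4507, 2.9309)

Interpretation: each one-unit increase in x is associated with a change in mean y of between 2.4507 and 2.9309, with 90% confidence.
The interval does not include 0, suggesting a significant linear relationship.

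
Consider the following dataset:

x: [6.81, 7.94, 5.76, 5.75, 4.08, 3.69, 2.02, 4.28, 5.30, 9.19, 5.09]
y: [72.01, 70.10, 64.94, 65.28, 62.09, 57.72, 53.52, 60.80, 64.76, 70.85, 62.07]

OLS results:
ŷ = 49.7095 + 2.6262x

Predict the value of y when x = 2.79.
ŷ = 57.0366

Plug x = 2.79 into the fitted line:

ŷ = 49.7095 + 2.6262 × 2.79
ŷ = 49.7095 + 7.3271
ŷ = 57.0366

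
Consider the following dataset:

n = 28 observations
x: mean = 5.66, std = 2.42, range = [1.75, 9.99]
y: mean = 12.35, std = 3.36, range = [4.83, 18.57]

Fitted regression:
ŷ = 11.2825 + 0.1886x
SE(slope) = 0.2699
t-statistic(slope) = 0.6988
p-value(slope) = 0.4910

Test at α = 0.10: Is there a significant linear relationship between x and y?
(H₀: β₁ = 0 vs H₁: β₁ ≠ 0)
p-value = 0.4910 ≥ α = 0.10, so we fail to reject H₀. The relationship is not significant.

Hypothesis test for the slope coefficient:

H₀: β₁ = 0 (no linear relationship)
H₁: β₁ ≠ 0 (linear relationship exists)

Test statistic: t = β̂₁ / SE(β̂₁) = 0.1886 / 0.2699 = 0.6988

With df = 26, the two-sided p-value for |t| = 0.6988 is 0.4910.

Decision rule: reject H₀ if p-value < α.
p-value = 0.4910 ≥ α = 0.10 → fail to reject H₀.

Conclusion: the linear association between x and y is not significant at the 10% level.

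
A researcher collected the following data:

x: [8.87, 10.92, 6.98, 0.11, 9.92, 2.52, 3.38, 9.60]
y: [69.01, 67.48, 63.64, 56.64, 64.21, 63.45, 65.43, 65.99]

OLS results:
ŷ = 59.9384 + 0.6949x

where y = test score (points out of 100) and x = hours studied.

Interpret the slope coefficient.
An increase of one hour in study time is associated with a 0.6949 points increase in predicted test score.

The slope coefficient β₁ = 0.6949 represents the marginal effect of study time on test score.

Interpretation:
- Study time up by 1 hour → predicted test score increases by 0.6949 points
- The effect is assumed constant over the observed range of x (linearity)

(β₀ = 59.9384 is the fitted value at x = 0 and is not part of the slope interpretation.)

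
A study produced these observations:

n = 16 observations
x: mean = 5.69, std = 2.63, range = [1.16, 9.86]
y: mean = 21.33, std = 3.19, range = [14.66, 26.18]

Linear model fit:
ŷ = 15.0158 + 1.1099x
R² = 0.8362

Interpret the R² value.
R² = 0.8362 means 83.62% of the variation in y is explained by the linear relationship with x. This indicates a strong fit.

R² = 1 − SS_res/SS_tot compares the residual scatter to the total scatter of y about its mean.

Here R² = 0.8362:
- Explained: 83.62% of the variation in y
- Unexplained (residual): 100% − 83.62% = 16.38%
- Rule of thumb (below 0.3 weak; 0.3 to below 0.7 moderate; 0.7 and above strong) → strong

Equivalently, for simple linear regression R² = r², so |r| = √0.8362 ≈ 0.9144.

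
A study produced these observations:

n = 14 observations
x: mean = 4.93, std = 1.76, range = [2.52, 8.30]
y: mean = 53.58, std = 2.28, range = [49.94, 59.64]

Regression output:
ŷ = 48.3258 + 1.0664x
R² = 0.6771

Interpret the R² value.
About 67.71% of the variability in y is accounted for by the regression on x (R² = 0.6771) — a moderate linear fit.

R² = 1 − SS_res/SS_tot compares the residual scatter to the total scatter of y about its mean.

Here R² = 0.6771:
- Explained: 67.71% of the variation in y
- Unexplained (residual): 100% − 67.71% = 32.29%
- Rule of thumb (below 0.3 weak; 0.3 to below 0.7 moderate; 0.7 and above strong) → moderate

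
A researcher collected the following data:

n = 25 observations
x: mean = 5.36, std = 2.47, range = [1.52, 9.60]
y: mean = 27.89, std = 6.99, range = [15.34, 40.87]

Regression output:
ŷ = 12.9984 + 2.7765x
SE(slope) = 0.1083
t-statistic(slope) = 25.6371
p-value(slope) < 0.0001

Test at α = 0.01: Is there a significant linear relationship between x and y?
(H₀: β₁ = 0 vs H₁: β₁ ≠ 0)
Since p-value < 0.0001 < α = 0.01, reject H₀ — the slope is significantly different from 0.

Hypothesis test for the slope coefficient:

H₀: β₁ = 0 (no linear relationship)
H₁: β₁ ≠ 0 (linear relationship exists)

Test statistic: t = β̂₁ / SE(β̂₁) = 2.7765 / 0.1083 = 25.6371

p < 0.0001: how often a slope estimate this far from 0 (in SE units) would arise by chance if β₁ were truly 0.

Decision rule: reject H₀ if p-value < α.
p-value < 0.0001 < α = 0.01 → reject H₀.

At α = 0.01 the data do provide convincing evidence of a nonzero slope.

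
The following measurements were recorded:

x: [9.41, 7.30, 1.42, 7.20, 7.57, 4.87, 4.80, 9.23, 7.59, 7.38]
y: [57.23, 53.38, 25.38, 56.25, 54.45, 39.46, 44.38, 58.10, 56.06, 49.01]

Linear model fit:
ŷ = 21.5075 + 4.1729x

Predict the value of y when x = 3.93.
ŷ = 37.9070

To predict y for x = 3.93, substitute into the regression equation:

ŷ = 21.5075 + 4.1729 × 3.93
ŷ = 21.5075 + 16.3995
ŷ = 37.9070

This is a point prediction; actual observations scatter around it by roughly the residual standard deviation.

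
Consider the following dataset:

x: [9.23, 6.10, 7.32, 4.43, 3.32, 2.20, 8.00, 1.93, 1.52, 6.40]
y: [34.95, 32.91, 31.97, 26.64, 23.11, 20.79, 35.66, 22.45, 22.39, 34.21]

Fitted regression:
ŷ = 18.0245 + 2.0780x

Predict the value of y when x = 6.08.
ŷ = 30.6587

Plug x = 6.08 into the fitted line:

ŷ = 18.0245 + 2.0780 × 6.08
ŷ = 18.0245 + 12.6342
ŷ = 30.6587

This is a point prediction; actual observations scatter around it by roughly the residual standard deviation.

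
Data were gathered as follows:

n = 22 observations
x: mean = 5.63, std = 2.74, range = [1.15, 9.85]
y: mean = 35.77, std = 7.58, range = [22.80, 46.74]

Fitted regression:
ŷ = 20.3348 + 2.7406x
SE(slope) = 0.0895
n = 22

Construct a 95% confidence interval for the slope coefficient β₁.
The 95% CI for β₁ is (2.5539, 2.9273)

Confidence interval for the slope:

The 95% CI for β₁ is: β̂₁ ± t*(α/2, n-2) × SE(β̂₁)

Step 1: Find critical t-value
- Confidence level = 0.95
- Degrees of freedom = n - 2 = 22 - 2 = 20
- t*(α/2, 20) = 2.0860

Step 2: Calculate margin of error
Margin = 2.0860 × 0.0895 = 0.1867

Step 3: Construct interval
CI = 2.7406 ± 0.1867
CI = (2.5539, 2.9273)

Interpretation: We are 95% confident that the true slope β₁ lies between 2.5539 and 2.9273.
Since 0 is outside the interval, a two-sided test at α = 0.05 would reject H₀: β₁ = 0.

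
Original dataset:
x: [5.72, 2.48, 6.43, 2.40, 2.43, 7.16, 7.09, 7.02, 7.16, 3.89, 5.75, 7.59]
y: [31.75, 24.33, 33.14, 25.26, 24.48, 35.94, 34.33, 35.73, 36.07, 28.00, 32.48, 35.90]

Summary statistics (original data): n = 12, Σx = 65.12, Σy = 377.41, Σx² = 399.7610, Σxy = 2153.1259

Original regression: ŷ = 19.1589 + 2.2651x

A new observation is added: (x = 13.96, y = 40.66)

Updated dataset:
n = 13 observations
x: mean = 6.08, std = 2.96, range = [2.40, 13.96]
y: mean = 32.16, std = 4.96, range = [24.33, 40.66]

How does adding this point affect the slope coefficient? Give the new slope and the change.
Adding the point moves β₁ from 2.2651 to 1.5634, i.e. it decreases by 0.7017 (-31.0%).

The new point has HIGH LEVERAGE: x = 13.96 is far from the original mean x̄ = 65.12/12 ≈ 5.43 (original range [2.40, 7.59]).

Step 1: Update the sums with the new point (n goes from 12 to 13)
Σx  = 65.12 + 13.96 = 79.08
Σy  = 377.41 + 40.66 = 418.07
Σx² = 399.7610 + 13.96² = 399.7610 + 194.8816 = 594.6426
Σxy = 2153.1259 + 13.96×40.66 = 2153.1259 + 567.6136 = 2720.7395

Step 2: Recompute the slope with b₁ = (nΣxy − ΣxΣy) / (nΣx² − (Σx)²)
Numerator   = 13×2720.7395 − 79.08×418.07 = 35369.6135 − 33060.9756 = 2308.6379
Denominator = 13×594.6426 − 79.08² = 7730.3538 − 6253.6464 = 1476.7074
b₁(new) = 2308.6379 / 1476.7074 = 1.5634

(Same formula on the original sums: (12×2153.1259 − 65.12×377.41) / (12×399.7610 − 65.12²) = 1260.5716 / 556.5176 = 2.2651, matching the given fit.)

Step 3: Change in slope
Δβ₁ = 1.5634 − 2.2651 = -0.7017
Relative change = -0.7017 / 2.2651 × 100% = -31.0%
→ the slope decreases when the point is added.

Because the point sits below the extension of the original line at a high-leverage x, it tilts the fit down.
In practice: refit with and without it and report both if conclusions differ.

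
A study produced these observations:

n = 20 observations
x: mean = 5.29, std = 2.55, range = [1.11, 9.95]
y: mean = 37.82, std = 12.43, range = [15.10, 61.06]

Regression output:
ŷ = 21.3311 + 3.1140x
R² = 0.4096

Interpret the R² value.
R² = 0.4096 means 40.96% of the variation in y is explained by the linear relationship with x. This indicates a moderate fit.

The coefficient of determination R² is the fraction of the total variation in y that the fitted line accounts for.

Here R² = 0.4096:
- Explained: 40.96% of the variation in y
- Unexplained (residual): 100% − 40.96% = 59.04%
- Rule of thumb (below 0.3 weak; 0.3 to below 0.7 moderate; 0.7 and above strong) → moderate

Note: R² says nothing about causation, and a high R² does not by itself mean the linear form is appropriate — check the residuals.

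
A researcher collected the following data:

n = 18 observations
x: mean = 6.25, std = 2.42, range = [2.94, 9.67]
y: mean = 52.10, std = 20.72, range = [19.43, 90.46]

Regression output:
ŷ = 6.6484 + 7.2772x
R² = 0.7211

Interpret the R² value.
The model explains 72.11% of the variance in y (R² = 0.7211), leaving 27.89% unexplained; the fit is strong.

R² = 1 − SS_res/SS_tot compares the residual scatter to the total scatter of y about its mean.

Here R² = 0.7211:
- Explained: 72.11% of the variation in y
- Unexplained (residual): 100% − 72.11% = 27.89%
- Rule of thumb (below 0.3 weak; 0.3 to below 0.7 moderate; 0.7 and above strong) → strong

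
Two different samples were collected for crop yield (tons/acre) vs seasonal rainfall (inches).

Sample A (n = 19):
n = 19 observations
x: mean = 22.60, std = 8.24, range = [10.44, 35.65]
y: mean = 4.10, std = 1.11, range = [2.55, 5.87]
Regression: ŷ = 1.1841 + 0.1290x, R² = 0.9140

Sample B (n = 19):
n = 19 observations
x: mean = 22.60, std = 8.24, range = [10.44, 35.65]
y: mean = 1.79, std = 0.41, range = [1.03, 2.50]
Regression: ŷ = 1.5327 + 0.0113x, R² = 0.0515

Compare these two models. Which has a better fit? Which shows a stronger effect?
Model A has the better fit (R² = 0.9140 vs 0.0515). Model A shows the stronger effect (|β₁| = 0.1290 vs 0.0113).

Model Comparison:

Goodness of fit (R²):
- Model A: R² = 0.9140 → 91.40% of variance in crop yield explained
- Model B: R² = 0.0515 → 5.15% of variance in crop yield explained
- 0.9140 > 0.0515 → Model A has the better fit

Which has the larger per-inch effect? (|β₁|)
- Model A: β₁ = 0.1290 → predicted crop yield rises 0.1290 tons/acre per additional inch of rainfall
- Model B: β₁ = 0.0113 → predicted crop yield rises 0.0113 tons/acre per additional inch of rainfall
- |0.1290| > |0.0113| → Model A shows the stronger marginal effect

Note: The two samples could reflect different populations, time periods, or measurement quality.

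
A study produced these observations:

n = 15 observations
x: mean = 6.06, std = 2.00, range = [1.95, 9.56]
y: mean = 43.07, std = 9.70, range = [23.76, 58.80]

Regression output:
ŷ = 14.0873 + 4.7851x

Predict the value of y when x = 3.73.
ŷ = 31.9357

To predict y for x = 3.73, substitute into the regression equation:

ŷ = 14.0873 + 4.7851 × 3.73
ŷ = 14.0873 + 17.8484
ŷ = 31.9357

This is a point prediction; actual observations scatter around it by roughly the residual standard deviation.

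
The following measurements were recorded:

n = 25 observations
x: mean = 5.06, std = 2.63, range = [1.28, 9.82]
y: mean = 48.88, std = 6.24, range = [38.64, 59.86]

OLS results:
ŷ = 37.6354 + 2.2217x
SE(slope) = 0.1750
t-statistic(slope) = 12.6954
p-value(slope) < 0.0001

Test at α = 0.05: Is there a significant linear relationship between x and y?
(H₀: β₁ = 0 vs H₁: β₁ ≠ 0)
Reject H₀: p-value < 0.0001 < α = 0.05. The linear relationship is significant at the 5% level.

Hypothesis test for the slope coefficient:

H₀: β₁ = 0 (no linear relationship)
H₁: β₁ ≠ 0 (linear relationship exists)

Test statistic: t = β̂₁ / SE(β̂₁) = 2.2217 / 0.1750 = 12.6954

p < 0.0001: how often a slope estimate this far from 0 (in SE units) would arise by chance if β₁ were truly 0.

Decision rule: reject H₀ if p-value < α.
p-value < 0.0001 < α = 0.05 → reject H₀.

There is sufficient evidence at the 5% significance level to conclude that a linear relationship exists between x and y.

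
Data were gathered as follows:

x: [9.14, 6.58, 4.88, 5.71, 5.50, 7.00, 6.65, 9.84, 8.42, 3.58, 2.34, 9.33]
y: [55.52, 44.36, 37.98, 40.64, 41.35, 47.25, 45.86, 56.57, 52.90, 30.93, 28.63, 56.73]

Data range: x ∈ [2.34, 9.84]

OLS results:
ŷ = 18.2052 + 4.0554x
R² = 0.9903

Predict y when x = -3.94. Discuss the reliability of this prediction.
The equation gives ŷ = 2.2269; however x = -3.94 is 6.28 units below the observed range, so this extrapolated value should not be trusted.

Prediction calculation:
ŷ = 18.2052 + 4.0554 × (-3.94)
ŷ = 2.2269

Reliability:
- Data range: x ∈ [2.34, 9.84]
- Prediction point: x = -3.94 is 6.28 units below the observed range → this is EXTRAPOLATION, not interpolation

Why that matters here:
- The linear relationship may not hold outside the observed range
- Real relationships often flatten, saturate, or turn nonlinear at extremes

A defensible statement: 'if the linear trend continued to x = -3.94, y would be about 2.2269' — the premise is untested.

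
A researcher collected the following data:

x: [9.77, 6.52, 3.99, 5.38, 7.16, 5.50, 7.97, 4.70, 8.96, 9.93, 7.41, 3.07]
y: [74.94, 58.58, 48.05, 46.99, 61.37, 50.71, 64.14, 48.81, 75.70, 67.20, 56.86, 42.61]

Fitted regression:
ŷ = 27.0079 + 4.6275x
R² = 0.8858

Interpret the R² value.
The model explains 88.58% of the variance in y (R² = 0.8858), leaving 11.42% unexplained; the fit is strong.

The coefficient of determination R² is the fraction of the total variation in y that the fitted line accounts for.

Here R² = 0.8858:
- Explained: 88.58% of the variation in y
- Unexplained (residual): 100% − 88.58% = 11.42%
- Rule of thumb (below 0.3 weak; 0.3 to below 0.7 moderate; 0.7 and above strong) → strong

Note: R² never decreases when predictors are added, so it should not be used alone to compare models of different size.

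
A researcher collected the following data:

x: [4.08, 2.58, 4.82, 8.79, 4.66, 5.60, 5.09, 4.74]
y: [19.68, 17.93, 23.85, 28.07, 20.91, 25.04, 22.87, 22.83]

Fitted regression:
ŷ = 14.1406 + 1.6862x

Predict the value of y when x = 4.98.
ŷ = 22.5379

Plug x = 4.98 into the fitted line:

ŷ = 14.1406 + 1.6862 × 4.98
ŷ = 14.1406 + 8.3973
ŷ = 22.5379

This is the fitted mean response at that x — an individual observation would come with a wider prediction interval.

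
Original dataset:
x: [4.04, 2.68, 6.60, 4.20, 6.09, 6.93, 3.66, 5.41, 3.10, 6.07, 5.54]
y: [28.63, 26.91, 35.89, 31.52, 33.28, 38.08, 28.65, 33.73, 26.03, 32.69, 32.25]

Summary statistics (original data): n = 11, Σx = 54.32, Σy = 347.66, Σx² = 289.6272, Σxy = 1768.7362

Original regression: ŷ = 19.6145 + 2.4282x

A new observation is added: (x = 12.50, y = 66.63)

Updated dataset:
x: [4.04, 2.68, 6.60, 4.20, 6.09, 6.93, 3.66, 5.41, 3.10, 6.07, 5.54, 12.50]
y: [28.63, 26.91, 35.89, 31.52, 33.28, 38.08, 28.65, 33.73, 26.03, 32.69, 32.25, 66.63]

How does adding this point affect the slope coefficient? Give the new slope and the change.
New slope β₁ = 3.9932 versus 2.4282 before: a change of +1.5650 (+64.5%).

x = 12.50 lies well outside the original x-range [2.68, 6.93] (x̄ ≈ 4.94), so this observation has high leverage and can move the slope substantially.

Step 1: Update the sums with the new point (n goes from 11 to 12)
Σx  = 54.32 + 12.50 = 66.82
Σy  = 347.66 + 66.63 = 414.29
Σx² = 289.6272 + 12.50² = 289.6272 + 156.2500 = 445.8772
Σxy = 1768.7362 + 12.50×66.63 = 1768.7362 + 832.8750 = 2601.6112

Step 2: Recompute the slope with b₁ = (nΣxy − ΣxΣy) / (nΣx² − (Σx)²)
Numerator   = 12×2601.6112 − 66.82×414.29 = 31219.3344 − 27682.8578 = 3536.4766
Denominator = 12×445.8772 − 66.82² = 5350.5264 − 4464.9124 = 885.6140
b₁(new) = 3536.4766 / 885.6140 = 3.9932

(Same formula on the original sums: (11×1768.7362 − 54.32×347.66) / (11×289.6272 − 54.32²) = 571.2070 / 235.2368 = 2.4282, matching the given fit.)

Step 3: Change in slope
Δβ₁ = 3.9932 − 2.4282 = +1.5650
Relative change = +1.5650 / 2.4282 × 100% = +64.5%
→ the slope increases when the point is added.

Because the point sits above the extension of the original line at a high-leverage x, it tilts the fit up.
In practice: refit with and without it and report both if conclusions differ; examine leverage (hᵢ) and Cook's distance rather than deleting it automatically.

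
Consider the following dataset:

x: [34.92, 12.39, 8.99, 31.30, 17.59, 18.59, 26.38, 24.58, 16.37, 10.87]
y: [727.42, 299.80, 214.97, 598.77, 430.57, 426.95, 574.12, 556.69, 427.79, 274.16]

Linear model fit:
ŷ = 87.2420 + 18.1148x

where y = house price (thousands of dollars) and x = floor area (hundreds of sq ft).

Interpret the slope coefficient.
For each additional hundred sq ft of floor area, predicted house price increases by approximately 18.1148 thousand dollars.

The slope β₁ = 18.1148 gives the rate at which the fitted house price changes with floor area.

Interpretation:
- Floor area up by 1 hundred sq ft → predicted house price increases by 18.1148 thousand dollars
- The effect is assumed constant over the observed range of x (linearity)

(β₀ = 87.2420 is the fitted value at x = 0 and is not part of the slope interpretation.)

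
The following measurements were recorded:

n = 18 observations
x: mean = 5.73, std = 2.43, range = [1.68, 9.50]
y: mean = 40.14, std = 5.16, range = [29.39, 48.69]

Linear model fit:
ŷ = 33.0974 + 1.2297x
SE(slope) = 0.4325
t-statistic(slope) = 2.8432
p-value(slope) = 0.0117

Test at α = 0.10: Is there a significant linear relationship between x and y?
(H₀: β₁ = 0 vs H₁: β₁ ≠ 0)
Since p-value = 0.0117 < α = 0.10, reject H₀ — the slope is significantly different from 0.

Hypothesis test for the slope coefficient:

H₀: β₁ = 0 (no linear relationship)
H₁: β₁ ≠ 0 (linear relationship exists)

Test statistic: t = β̂₁ / SE(β̂₁) = 1.2297 / 0.4325 = 2.8432

p = 0.0117: how often a slope estimate this far from 0 (in SE units) would arise by chance if β₁ were truly 0.

Decision rule: reject H₀ if p-value < α.
p-value = 0.0117 < α = 0.10 → reject H₀.

Conclusion: the linear association between x and y is significant at the 10% level.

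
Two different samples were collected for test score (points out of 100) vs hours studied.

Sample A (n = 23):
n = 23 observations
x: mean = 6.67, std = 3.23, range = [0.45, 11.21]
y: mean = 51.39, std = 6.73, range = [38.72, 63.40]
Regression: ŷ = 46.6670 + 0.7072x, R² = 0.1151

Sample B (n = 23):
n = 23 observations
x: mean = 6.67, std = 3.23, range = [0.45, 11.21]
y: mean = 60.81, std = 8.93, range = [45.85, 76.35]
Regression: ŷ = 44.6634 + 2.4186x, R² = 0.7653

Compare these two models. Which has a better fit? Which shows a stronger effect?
Model B has the better fit (R² = 0.7653 vs 0.1151). Model B shows the stronger effect (|β₁| = 2.4186 vs 0.7072).

Model Comparison:

Fit — compare R²:
- Model A: R² = 0.1151 → 11.51% of variance in test score explained
- Model B: R² = 0.7653 → 76.53% of variance in test score explained
- 0.7653 > 0.1151 → Model B has the better fit

Which has the larger per-hour effect? (|β₁|)
- Model A: β₁ = 0.7072 → predicted test score rises 0.7072 points per additional hour of study time
- Model B: β₁ = 2.4186 → predicted test score rises 2.4186 points per additional hour of study time
- |0.7072| < |2.4186| → Model B shows the stronger marginal effect

Notes:
- A steeper slope doesn't make a better model if the scatter around the line is large.
- R² measures how tightly points cluster around the line; β₁ measures how steep the line is — they answer different questions.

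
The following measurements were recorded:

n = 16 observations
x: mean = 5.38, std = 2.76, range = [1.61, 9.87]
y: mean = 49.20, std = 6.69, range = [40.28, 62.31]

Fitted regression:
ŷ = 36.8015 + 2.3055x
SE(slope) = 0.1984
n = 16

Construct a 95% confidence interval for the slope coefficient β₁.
The 95% CI for β₁ is (1.8800, 2.7310)

Confidence interval for the slope:

The 95% CI for β₁ is: β̂₁ ± t*(α/2, n-2) × SE(β̂₁)

Step 1: Find critical t-value
- Confidence level = 0.95
- Degrees of freedom = n - 2 = 16 - 2 = 14
- t*(α/2, 14) = 2.1448

Step 2: Calculate margin of error
Margin = 2.1448 × 0.1984 = 0.4255

Step 3: Construct interval
CI = 2.3055 ± 0.4255
CI = (1.8800, 2.7310)

Interpretation: We are 95% confident that the true slope β₁ lies between 1.8800 and 2.7310.
Since 0 is outside the interval, a two-sided test at α = 0.05 would reject H₀: β₁ = 0.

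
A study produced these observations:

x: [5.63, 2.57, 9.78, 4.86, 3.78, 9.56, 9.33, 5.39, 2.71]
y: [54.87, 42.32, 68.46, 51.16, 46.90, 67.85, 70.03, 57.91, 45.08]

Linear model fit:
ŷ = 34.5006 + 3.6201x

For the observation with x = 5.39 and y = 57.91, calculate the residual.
Residual = 3.8971

The residual is the difference between the actual value and the predicted value:

Residual = y - ŷ

Step 1: Calculate predicted value
ŷ = 34.5006 + 3.6201 × 5.39
ŷ = 54.0129

Step 2: Calculate residual
Residual = 57.91 - 54.0129
Residual = 3.8971

Interpretation: the model underestimates the actual value by 3.8971 at this point (positive residual → observation lies above the fitted line).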